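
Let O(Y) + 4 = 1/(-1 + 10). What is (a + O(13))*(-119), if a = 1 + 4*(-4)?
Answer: 20230/9 ≈ 2247.8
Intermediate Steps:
O(Y) = -35/9 (O(Y) = -4 + 1/(-1 + 10) = -4 + 1/9 = -4 + ⅑ = -35/9)
a = -15 (a = 1 - 16 = -15)
(a + O(13))*(-119) = (-15 - 35/9)*(-119) = -170/9*(-119) = 20230/9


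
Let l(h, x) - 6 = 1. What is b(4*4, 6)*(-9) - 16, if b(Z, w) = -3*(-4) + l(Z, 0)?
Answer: -187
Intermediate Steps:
l(h, x) = 7 (l(h, x) = 6 + 1 = 7)
b(Z, w) = 19 (b(Z, w) = -3*(-4) + 7 = 12 + 7 = 19)
b(4*4, 6)*(-9) - 16 = 19*(-9) - 16 = -171 - 16 = -187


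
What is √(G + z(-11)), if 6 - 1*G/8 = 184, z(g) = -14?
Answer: I*√1438 ≈ 37.921*I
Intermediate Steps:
G = -1424 (G = 48 - 8*184 = 48 - 1472 = -1424)
√(G + z(-11)) = √(-1424 - 14) = √(-1438) = I*√1438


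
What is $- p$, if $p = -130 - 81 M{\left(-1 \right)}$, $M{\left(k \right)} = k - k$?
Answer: $130$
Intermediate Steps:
$M{\left(k \right)} = 0$
$p = -130$ ($p = -130 - 0 = -130 + 0 = -130$)
$- p = \left(-1\right) \left(-130\right) = 130$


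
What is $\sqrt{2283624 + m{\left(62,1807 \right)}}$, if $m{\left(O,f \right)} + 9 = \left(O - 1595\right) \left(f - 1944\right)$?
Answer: $2 \sqrt{623409} \approx 1579.1$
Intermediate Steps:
$m{\left(O,f \right)} = -9 + \left(-1944 + f\right) \left(-1595 + O\right)$ ($m{\left(O,f \right)} = -9 + \left(O - 1595\right) \left(f - 1944\right) = -9 + \left(-1595 + O\right) \left(-1944 + f\right) = -9 + \left(-1944 + f\right) \left(-1595 + O\right)$)
$\sqrt{2283624 + m{\left(62,1807 \right)}} = \sqrt{2283624 + \left(3100671 - 120528 - 2882165 + 62 \cdot 1807\right)} = \sqrt{2283624 + \left(3100671 - 120528 - 2882165 + 112034\right)} = \sqrt{2283624 + 210012} = \sqrt{2493636} = 2 \sqrt{623409}$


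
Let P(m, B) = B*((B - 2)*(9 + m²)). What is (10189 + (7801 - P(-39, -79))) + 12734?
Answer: -9759746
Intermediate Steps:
P(m, B) = B*(-2 + B)*(9 + m²) (P(m, B) = B*((-2 + B)*(9 + m²)) = B*(-2 + B)*(9 + m²))
(10189 + (7801 - P(-39, -79))) + 12734 = (10189 + (7801 - (-79)*(-18 - 2*(-39)² + 9*(-79) - 79*(-39)²))) + 12734 = (10189 + (7801 - (-79)*(-18 - 2*1521 - 711 - 79*1521))) + 12734 = (10189 + (7801 - (-79)*(-18 - 3042 - 711 - 120159))) + 12734 = (10189 + (7801 - (-79)*(-123930))) + 12734 = (10189 + (7801 - 1*9790470)) + 12734 = (10189 + (7801 - 9790470)) + 12734 = (10189 - 9782669) + 12734 = -9772480 + 12734 = -9759746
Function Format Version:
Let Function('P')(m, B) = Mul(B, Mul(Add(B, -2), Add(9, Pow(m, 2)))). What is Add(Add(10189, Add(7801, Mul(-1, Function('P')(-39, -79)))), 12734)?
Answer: -9759746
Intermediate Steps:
Function('P')(m, B) = Mul(B, Add(-2, B), Add(9, Pow(m, 2))) (Function('P')(m, B) = Mul(B, Mul(Add(-2, B), Add(9, Pow(m, 2)))) = Mul(B, Add(-2, B), Add(9, Pow(m, 2))))
Add(Add(10189, Add(7801, Mul(-1, Function('P')(-39, -79)))), 12734) = Add(Add(10189, Add(7801, Mul(-1, Mul(-79, Add(-18, Mul(-2, Pow(-39, 2)), Mul(9, -79), Mul(-79, Pow(-39, 2))))))), 12734) = Add(Add(10189, Add(7801, Mul(-1, Mul(-79, Add(-18, Mul(-2, 1521), -711, Mul(-79, 1521)))))), 12734) = Add(Add(10189, Add(7801, Mul(-1, Mul(-79, Add(-18, -3042, -711, -120159))))), 12734) = Add(Add(10189, Add(7801, Mul(-1, Mul(-79, -123930)))), 12734) = Add(Add(10189, Add(7801, Mul(-1, 9790470))), 12734) = Add(Add(10189, Add(7801, -9790470)), 12734) = Add(Add(10189, -9782669), 12734) = Add(-9772480, 12734) = -9759746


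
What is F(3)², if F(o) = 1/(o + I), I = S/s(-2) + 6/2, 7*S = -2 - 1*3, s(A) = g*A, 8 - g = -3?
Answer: 23716/863041 ≈ 0.027480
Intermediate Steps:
g = 11 (g = 8 - 1*(-3) = 8 + 3 = 11)
s(A) = 11*A
S = -5/7 (S = (-2 - 1*3)/7 = (-2 - 3)/7 = (⅐)*(-5) = -5/7 ≈ -0.71429)
I = 467/154 (I = -5/(7*(11*(-2))) + 6/2 = -5/7/(-22) + 6*(½) = -5/7*(-1/22) + 3 = 5/154 + 3 = 467/154 ≈ 3.0325)
F(o) = 1/(467/154 + o) (F(o) = 1/(o + 467/154) = 1/(467/154 + o))
F(3)² = (154/(467 + 154*3))² = (154/(467 + 462))² = (154/929)² = 23716/863041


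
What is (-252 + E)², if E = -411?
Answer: 439569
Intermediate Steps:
(-252 + E)² = (-252 - 411)² = (-663)² = 439569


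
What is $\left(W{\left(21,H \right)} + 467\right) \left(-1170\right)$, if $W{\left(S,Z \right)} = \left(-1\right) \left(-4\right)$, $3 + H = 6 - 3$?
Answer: $-551070$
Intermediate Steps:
$H = 0$ ($H = -3 + \left(6 - 3\right) = -3 + 3 = 0$)
$W{\left(S,Z \right)} = 4$
$\left(W{\left(21,H \right)} + 467\right) \left(-1170\right) = \left(4 + 467\right) \left(-1170\right) = 471 \left(-1170\right) = -551070$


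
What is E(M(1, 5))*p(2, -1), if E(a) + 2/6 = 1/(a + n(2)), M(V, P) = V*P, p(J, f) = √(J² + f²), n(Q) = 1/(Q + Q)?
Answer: -√5/7 ≈ -0.31944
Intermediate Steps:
n(Q) = 1/(2*Q)
M(V, P) = P*V
E(a) = -⅓ + 1/(¼ + a) (E(a) = -⅓ + 1/(a + (½)/2) = -⅓ + 1/(a + (½)*(½)) = -⅓ + 1/(a + ¼) = -⅓ + 1/(¼ + a))
E(M(1, 5))*p(2, -1) = ((11 - 20)/(3*(1 + 4*(5*1))))*√(2² + (-1)²) = ((11 - 4*5)/(3*(1 + 4*5)))*√(4 + 1) = ((11 - 20)/(3*(1 + 20)))*√5 = ((⅓)*(-9)/21)*√5 = ((⅓)*(1/21)*(-9))*√5 = -√5/7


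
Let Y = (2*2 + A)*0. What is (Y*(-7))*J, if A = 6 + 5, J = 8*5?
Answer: 0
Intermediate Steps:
J = 40
A = 11
Y = 0 (Y = (2*2 + 11)*0 = (4 + 11)*0 = 15*0 = 0)
(Y*(-7))*J = (0*(-7))*40 = 0*40 = 0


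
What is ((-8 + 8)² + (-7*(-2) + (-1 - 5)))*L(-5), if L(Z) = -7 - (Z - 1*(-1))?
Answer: -24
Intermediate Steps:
L(Z) = -8 - Z (L(Z) = -7 - (Z + 1) = -7 - (1 + Z) = -7 + (-1 - Z) = -8 - Z)
((-8 + 8)² + (-7*(-2) + (-1 - 5)))*L(-5) = ((-8 + 8)² + (-7*(-2) + (-1 - 5)))*(-8 - 1*(-5)) = (0² + (14 - 6))*(-8 + 5) = (0 + 8)*(-3) = 8*(-3) = -24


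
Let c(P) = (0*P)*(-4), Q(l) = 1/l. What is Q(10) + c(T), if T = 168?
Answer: 1/10 ≈ 0.10000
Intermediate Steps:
c(P) = 0 (c(P) = 0*(-4) = 0)
Q(10) + c(T) = 1/10 + 0 = 1/10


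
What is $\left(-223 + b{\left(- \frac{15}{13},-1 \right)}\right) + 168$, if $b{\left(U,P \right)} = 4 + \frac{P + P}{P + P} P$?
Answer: $-52$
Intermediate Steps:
$b{\left(U,P \right)} = 4 + P$ ($b{\left(U,P \right)} = 4 + \frac{2 P}{2 P} P = 4 + 2 P \frac{1}{2 P} P = 4 + 1 P = 4 + P$)
$\left(-223 + b{\left(- \frac{15}{13},-1 \right)}\right) + 168 = \left(-223 + \left(4 - 1\right)\right) + 168 = \left(-223 + 3\right) + 168 = -220 + 168 = -52$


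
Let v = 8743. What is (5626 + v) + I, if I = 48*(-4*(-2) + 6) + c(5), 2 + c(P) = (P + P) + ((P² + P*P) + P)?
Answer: 15104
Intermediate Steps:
c(P) = -2 + 2*P² + 3*P (c(P) = -2 + ((P + P) + ((P² + P*P) + P)) = -2 + (2*P + ((P² + P²) + P)) = -2 + (2*P + (2*P² + P)) = -2 + (2*P + (P + 2*P²)) = -2 + (2*P² + 3*P) = -2 + 2*P² + 3*P)
I = 735 (I = 48*(-4*(-2) + 6) + (-2 + 2*5² + 3*5) = 48*(8 + 6) + (-2 + 2*25 + 15) = 48*14 + (-2 + 50 + 15) = 672 + 63 = 735)
(5626 + v) + I = (5626 + 8743) + 735 = 14369 + 735 = 15104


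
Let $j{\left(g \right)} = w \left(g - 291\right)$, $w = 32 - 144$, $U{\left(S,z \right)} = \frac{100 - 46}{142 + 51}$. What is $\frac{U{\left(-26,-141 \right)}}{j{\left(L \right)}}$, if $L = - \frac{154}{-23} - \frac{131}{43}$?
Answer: $\frac{8901}{1023841840} \approx 8.6937 \cdot 10^{-6}$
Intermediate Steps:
$U{\left(S,z \right)} = \frac{54}{193}$
$w = -112$ ($w = 32 - 144 = -112$)
$L = \frac{3609}{989}$ ($L = \left(-154\right) \left(- \frac{1}{23}\right) - \frac{131}{43} = \frac{154}{23} - \frac{131}{43} = \frac{3609}{989} \approx 3.6491$)
$j{\left(g \right)} = 32592 - 112 g$ ($j{\left(g \right)} = - 112 \left(g - 291\right) = - 112 \left(-291 + g\right) = 32592 - 112 g$)
$\frac{U{\left(-26,-141 \right)}}{j{\left(L \right)}} = \frac{54}{193 \left(32592 - \frac{404208}{989}\right)} = \frac{54}{193 \cdot \frac{31829280}{989}} = \frac{54}{193} \cdot \frac{989}{31829280} = \frac{8901}{1023841840}$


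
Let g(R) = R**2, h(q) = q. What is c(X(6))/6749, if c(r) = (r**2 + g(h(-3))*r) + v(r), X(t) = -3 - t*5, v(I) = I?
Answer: 759/6749 ≈ 0.11246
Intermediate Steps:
X(t) = -3 - 5*t
c(r) = r**2 + 10*r (c(r) = (r**2 + (-3)**2*r) + r = (r**2 + 9*r) + r = r**2 + 10*r)
c(X(6))/6749 = ((-3 - 5*6)*(10 + (-3 - 5*6)))/6749 = ((-3 - 30)*(10 + (-3 - 30)))*(1/6749) = -33*(10 - 33)*(1/6749) = -33*(-23)*(1/6749) = 759*(1/6749) = 759/6749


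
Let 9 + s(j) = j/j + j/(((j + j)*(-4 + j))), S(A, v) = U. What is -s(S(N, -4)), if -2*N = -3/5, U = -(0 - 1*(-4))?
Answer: 129/16 ≈ 8.0625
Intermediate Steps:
U = -4 (U = -(0 + 4) = -1*4 = -4)
N = 3/10 (N = -(-3)/(2*5) = -½*(-⅗) = 3/10 ≈ 0.30000)
S(A, v) = -4
s(j) = -8 + 1/(2*(-4 + j)) (s(j) = -9 + (j/j + j/(((j + j)*(-4 + j)))) = -9 + (1 + j/(((2*j)*(-4 + j)))) = -9 + (1 + j/((2*j*(-4 + j)))) = -9 + (1 + j*(1/(2*j*(-4 + j)))) = -9 + (1 + 1/(2*(-4 + j))) = -8 + 1/(2*(-4 + j)))
-s(S(N, -4)) = -(65 - 16*(-4))/(2*(-4 - 4)) = -(65 + 64)/(2*(-8)) = -(-1)*129/(2*8) = -1*(-129/16) = 129/16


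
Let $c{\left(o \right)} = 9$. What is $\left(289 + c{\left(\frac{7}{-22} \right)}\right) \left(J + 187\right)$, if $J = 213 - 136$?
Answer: $78672$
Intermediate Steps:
$J = 77$
$\left(289 + c{\left(\frac{7}{-22} \right)}\right) \left(J + 187\right) = \left(289 + 9\right) \left(77 + 187\right) = 298 \cdot 264 = 78672$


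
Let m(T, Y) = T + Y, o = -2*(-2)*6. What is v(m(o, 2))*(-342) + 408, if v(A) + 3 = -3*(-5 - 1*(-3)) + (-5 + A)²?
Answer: -151440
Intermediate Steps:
o = 24 (o = 4*6 = 24)
v(A) = 3 + (-5 + A)² (v(A) = -3 + (-3*(-5 - 1*(-3)) + (-5 + A)²) = -3 + (-3*(-5 + 3) + (-5 + A)²) = -3 + (-3*(-2) + (-5 + A)²) = -3 + (6 + (-5 + A)²) = 3 + (-5 + A)²)
v(m(o, 2))*(-342) + 408 = (3 + (-5 + (24 + 2))²)*(-342) + 408 = (3 + (-5 + 26)²)*(-342) + 408 = (3 + 21²)*(-342) + 408 = (3 + 441)*(-342) + 408 = 444*(-342) + 408 = -151848 + 408 = -151440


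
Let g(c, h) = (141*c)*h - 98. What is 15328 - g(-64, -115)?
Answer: -1022334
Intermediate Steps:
g(c, h) = -98 + 141*c*h (g(c, h) = 141*c*h - 98 = -98 + 141*c*h)
15328 - g(-64, -115) = 15328 - (-98 + 141*(-64)*(-115)) = 15328 - (-98 + 1037760) = 15328 - 1*1037662 = 15328 - 1037662 = -1022334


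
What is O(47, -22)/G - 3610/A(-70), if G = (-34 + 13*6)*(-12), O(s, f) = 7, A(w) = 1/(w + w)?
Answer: 266851193/528 ≈ 5.0540e+5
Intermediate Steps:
A(w) = 1/(2*w)
G = -528 (G = (-34 + 78)*(-12) = 44*(-12) = -528)
O(47, -22)/G - 3610/A(-70) = 7/(-528) - 3610/((½)/(-70)) = 7*(-1/528) - 3610/((½)*(-1/70)) = -7/528 - 3610/(-1/140) = -7/528 - 3610*(-140) = -7/528 + 505400 = 266851193/528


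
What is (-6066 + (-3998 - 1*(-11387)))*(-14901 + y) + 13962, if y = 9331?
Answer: -7355148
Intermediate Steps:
(-6066 + (-3998 - 1*(-11387)))*(-14901 + y) + 13962 = (-6066 + (-3998 - 1*(-11387)))*(-14901 + 9331) + 13962 = (-6066 + (-3998 + 11387))*(-5570) + 13962 = (-6066 + 7389)*(-5570) + 13962 = 1323*(-5570) + 13962 = -7369110 + 13962 = -7355148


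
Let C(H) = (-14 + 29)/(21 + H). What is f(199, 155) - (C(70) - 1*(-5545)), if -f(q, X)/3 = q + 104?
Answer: -587329/91 ≈ -6454.2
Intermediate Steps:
C(H) = 15/(21 + H)
f(q, X) = -312 - 3*q (f(q, X) = -3*(q + 104) = -3*(104 + q) = -312 - 3*q)
f(199, 155) - (C(70) - 1*(-5545)) = (-312 - 3*199) - (15/(21 + 70) - 1*(-5545)) = (-312 - 597) - (15/91 + 5545) = -909 - (15*(1/91) + 5545) = -909 - (15/91 + 5545) = -909 - 1*504610/91 = -909 - 504610/91 = -587329/91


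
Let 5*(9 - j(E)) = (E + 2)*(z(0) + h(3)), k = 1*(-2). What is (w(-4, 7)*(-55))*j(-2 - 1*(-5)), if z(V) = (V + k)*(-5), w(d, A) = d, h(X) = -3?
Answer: 440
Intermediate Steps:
k = -2
z(V) = 10 - 5*V (z(V) = (V - 2)*(-5) = (-2 + V)*(-5) = 10 - 5*V)
j(E) = 31/5 - 7*E/5 (j(E) = 9 - (E + 2)*((10 - 5*0) - 3)/5 = 9 - (2 + E)*((10 + 0) - 3)/5 = 9 - (2 + E)*(10 - 3)/5 = 9 - (2 + E)*7/5 = 9 - (14 + 7*E)/5 = 9 + (-14/5 - 7*E/5) = 31/5 - 7*E/5)
(w(-4, 7)*(-55))*j(-2 - 1*(-5)) = (-4*(-55))*(31/5 - 7*(-2 - 1*(-5))/5) = 220*(31/5 - 7*(-2 + 5)/5) = 220*(31/5 - 7/5*3) = 220*(31/5 - 21/5) = 220*2 = 440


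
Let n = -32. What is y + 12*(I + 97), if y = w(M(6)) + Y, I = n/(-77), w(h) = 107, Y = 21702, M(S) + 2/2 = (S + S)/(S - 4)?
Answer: 1769305/77 ≈ 22978.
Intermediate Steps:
M(S) = -1 + 2*S/(-4 + S) (M(S) = -1 + (S + S)/(S - 4) = -1 + (2*S)/(-4 + S) = -1 + 2*S/(-4 + S))
I = 32/77 (I = -32/(-77) = -32*(-1/77) = 32/77 ≈ 0.41558)
y = 21809 (y = 107 + 21702 = 21809)
y + 12*(I + 97) = 21809 + 12*(32/77 + 97) = 21809 + 12*(7501/77) = 21809 + 90012/77 = 1769305/77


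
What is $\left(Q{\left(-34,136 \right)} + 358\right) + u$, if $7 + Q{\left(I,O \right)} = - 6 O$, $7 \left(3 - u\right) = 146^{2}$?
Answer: $- \frac{24550}{7} \approx -3507.1$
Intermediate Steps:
$u = - \frac{21295}{7}$ ($u = 3 - \frac{146^{2}}{7} = 3 - \frac{21316}{7} = - \frac{21295}{7} \approx -3042.1$)
$Q{\left(I,O \right)} = -7 - 6 O$
$\left(Q{\left(-34,136 \right)} + 358\right) + u = \left(\left(-7 - 816\right) + 358\right) - \frac{21295}{7} = \left(-823 + 358\right) - \frac{21295}{7} = -465 - \frac{21295}{7} = - \frac{24550}{7}$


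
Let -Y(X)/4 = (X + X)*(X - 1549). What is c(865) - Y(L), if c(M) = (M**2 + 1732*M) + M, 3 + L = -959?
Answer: 21571926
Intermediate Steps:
L = -962 (L = -3 - 959 = -962)
Y(X) = -8*X*(-1549 + X) (Y(X) = -4*(X + X)*(X - 1549) = -4*2*X*(-1549 + X) = -8*X*(-1549 + X))
c(M) = M**2 + 1733*M
c(865) - Y(L) = 865*(1733 + 865) - 8*(-962)*(1549 - 1*(-962)) = 865*2598 - 8*(-962)*(1549 + 962) = 2247270 - 8*(-962)*2511 = 2247270 - 1*(-19324656) = 2247270 + 19324656 = 21571926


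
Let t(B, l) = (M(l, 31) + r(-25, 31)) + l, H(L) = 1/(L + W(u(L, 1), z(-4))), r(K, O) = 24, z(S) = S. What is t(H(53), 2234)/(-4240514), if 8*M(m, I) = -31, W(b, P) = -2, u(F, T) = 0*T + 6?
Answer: -18033/33924112 ≈ -0.00053157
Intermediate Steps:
u(F, T) = 6 (u(F, T) = 0 + 6 = 6)
M(m, I) = -31/8 (M(m, I) = (1/8)*(-31) = -31/8)
H(L) = 1/(-2 + L) (H(L) = 1/(L - 2) = 1/(-2 + L))
t(B, l) = 161/8 + l (t(B, l) = (-31/8 + 24) + l = 161/8 + l)
t(H(53), 2234)/(-4240514) = (161/8 + 2234)/(-4240514) = (18033/8)*(-1/4240514) = -18033/33924112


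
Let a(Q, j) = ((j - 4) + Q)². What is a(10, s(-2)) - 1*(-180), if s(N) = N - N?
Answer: 216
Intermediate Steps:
s(N) = 0
a(Q, j) = (-4 + Q + j)² (a(Q, j) = ((-4 + j) + Q)² = (-4 + Q + j)²)
a(10, s(-2)) - 1*(-180) = (-4 + 10 + 0)² - 1*(-180) = 6² + 180 = 36 + 180 = 216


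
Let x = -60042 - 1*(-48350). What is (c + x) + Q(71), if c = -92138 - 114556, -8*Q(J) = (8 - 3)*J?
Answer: -1747443/8 ≈ -2.1843e+5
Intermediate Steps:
Q(J) = -5*J/8 (Q(J) = -(8 - 3)*J/8 = -5*J/8)
c = -206694
x = -11692 (x = -60042 + 48350 = -11692)
(c + x) + Q(71) = (-206694 - 11692) - 5/8*71 = -218386 - 355/8 = -1747443/8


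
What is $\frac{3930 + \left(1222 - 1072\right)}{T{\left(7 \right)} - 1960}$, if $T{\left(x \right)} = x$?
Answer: $- \frac{1360}{651} \approx -2.0891$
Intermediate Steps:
$\frac{3930 + \left(1222 - 1072\right)}{T{\left(7 \right)} - 1960} = \frac{3930 + \left(1222 - 1072\right)}{7 - 1960} = \frac{3930 + 150}{-1953} = 4080 \left(- \frac{1}{1953}\right) = - \frac{1360}{651}$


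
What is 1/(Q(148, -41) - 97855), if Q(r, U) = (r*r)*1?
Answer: -1/75951 ≈ -1.3166e-5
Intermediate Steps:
Q(r, U) = r² (Q(r, U) = r²*1 = r²)
1/(Q(148, -41) - 97855) = 1/(148² - 97855) = 1/(21904 - 97855) = 1/(-75951) = -1/75951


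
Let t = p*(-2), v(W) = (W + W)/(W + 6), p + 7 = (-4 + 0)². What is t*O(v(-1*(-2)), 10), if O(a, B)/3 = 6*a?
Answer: -162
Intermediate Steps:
p = 9 (p = -7 + (-4 + 0)² = -7 + (-4)² = -7 + 16 = 9)
v(W) = 2*W/(6 + W) (v(W) = (2*W)/(6 + W) = 2*W/(6 + W))
O(a, B) = 18*a (O(a, B) = 3*(6*a) = 18*a)
t = -18 (t = 9*(-2) = -18)
t*O(v(-1*(-2)), 10) = -324*2*(-1*(-2))/(6 - 1*(-2)) = -324*2*2/(6 + 2) = -324*2*2/8 = -324*2*2*(⅛) = -324/2 = -18*9 = -162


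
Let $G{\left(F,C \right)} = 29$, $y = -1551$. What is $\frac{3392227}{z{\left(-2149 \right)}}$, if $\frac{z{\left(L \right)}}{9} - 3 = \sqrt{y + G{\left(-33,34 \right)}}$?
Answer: $\frac{3392227}{4593} - \frac{3392227 i \sqrt{1522}}{13779} \approx 738.56 - 9604.5 i$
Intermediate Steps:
$z{\left(L \right)} = 27 + 9 i \sqrt{1522}$ ($z{\left(L \right)} = 27 + 9 \sqrt{-1551 + 29} = 27 + 9 \sqrt{-1522} = 27 + 9 i \sqrt{1522}$)
$\frac{3392227}{z{\left(-2149 \right)}} = \frac{3392227}{27 + 9 i \sqrt{1522}}$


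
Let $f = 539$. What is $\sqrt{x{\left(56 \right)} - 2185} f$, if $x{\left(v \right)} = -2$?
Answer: $14553 i \sqrt{3} \approx 25207.0 i$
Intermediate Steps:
$\sqrt{x{\left(56 \right)} - 2185} f = \sqrt{-2 - 2185} \cdot 539 = \sqrt{-2187} \cdot 539 = 27 i \sqrt{3} \cdot 539 = 14553 i \sqrt{3}$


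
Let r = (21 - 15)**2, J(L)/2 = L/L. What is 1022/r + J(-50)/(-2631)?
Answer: 448135/15786 ≈ 28.388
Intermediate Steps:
J(L) = 2 (J(L) = 2*(L/L) = 2*1 = 2)
r = 36 (r = 6**2 = 36)
1022/r + J(-50)/(-2631) = 1022/36 + 2/(-2631) = 1022*(1/36) + 2*(-1/2631) = 511/18 - 2/2631 = 448135/15786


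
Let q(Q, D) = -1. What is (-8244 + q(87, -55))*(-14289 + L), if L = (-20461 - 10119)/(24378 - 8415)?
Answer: 110641055195/939 ≈ 1.1783e+8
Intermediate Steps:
L = -30580/15963 ≈ -1.9157
(-8244 + q(87, -55))*(-14289 + L) = (-8244 - 1)*(-14289 - 30580/15963) = -8245*(-228125887/15963) = 110641055195/939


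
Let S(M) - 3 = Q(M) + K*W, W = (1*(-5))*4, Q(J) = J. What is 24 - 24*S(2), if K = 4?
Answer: 1824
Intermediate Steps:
W = -20 (W = -5*4 = -20)
S(M) = -77 + M (S(M) = 3 + (M + 4*(-20)) = 3 + (M - 80) = 3 + (-80 + M) = -77 + M)
24 - 24*S(2) = 24 - 24*(-77 + 2) = 24 - 24*(-75) = 24 + 1800 = 1824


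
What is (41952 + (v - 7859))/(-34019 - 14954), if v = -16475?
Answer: -17618/48973 ≈ -0.35975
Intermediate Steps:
(41952 + (v - 7859))/(-34019 - 14954) = (41952 + (-16475 - 7859))/(-34019 - 14954) = (41952 - 24334)/(-48973) = 17618*(-1/48973) = -17618/48973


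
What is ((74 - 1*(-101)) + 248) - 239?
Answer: 184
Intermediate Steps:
((74 - 1*(-101)) + 248) - 239 = ((74 + 101) + 248) - 239 = (175 + 248) - 239 = 423 - 239 = 184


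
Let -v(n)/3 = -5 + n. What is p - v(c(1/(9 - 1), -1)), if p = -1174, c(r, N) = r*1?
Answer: -9509/8 ≈ -1188.6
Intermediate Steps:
c(r, N) = r
v(n) = 15 - 3*n (v(n) = -3*(-5 + n) = 15 - 3*n)
p - v(c(1/(9 - 1), -1)) = -1174 - (15 - 3/(9 - 1)) = -1174 - (15 - 3/8) = -1174 - 1*117/8 = -1174 - 117/8 = -9509/8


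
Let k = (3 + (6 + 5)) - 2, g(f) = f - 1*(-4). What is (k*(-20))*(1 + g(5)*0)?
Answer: -240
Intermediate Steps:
g(f) = 4 + f (g(f) = f + 4 = 4 + f)
k = 12 (k = (3 + 11) - 2 = 14 - 2 = 12)
(k*(-20))*(1 + g(5)*0) = (12*(-20))*(1 + (4 + 5)*0) = -240*(1 + 9*0) = -240*(1 + 0) = -240*1 = -240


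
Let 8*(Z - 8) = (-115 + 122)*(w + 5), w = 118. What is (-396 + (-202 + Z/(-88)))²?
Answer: 178013954889/495616 ≈ 3.5918e+5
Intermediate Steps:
Z = 925/8 (Z = 8 + ((-115 + 122)*(118 + 5))/8 = 8 + (7*123)/8 = 8 + (⅛)*861 = 8 + 861/8 = 925/8 ≈ 115.63)
(-396 + (-202 + Z/(-88)))² = (-396 + (-202 + (925/8)/(-88)))² = (-396 + (-202 + (925/8)*(-1/88)))² = (-396 + (-202 - 925/704))² = (-396 - 143133/704)² = (-421917/704)² = 178013954889/495616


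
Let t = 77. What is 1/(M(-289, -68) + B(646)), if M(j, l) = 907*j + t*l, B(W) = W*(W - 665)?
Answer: -1/279633 ≈ -3.5761e-6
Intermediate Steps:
B(W) = W*(-665 + W)
M(j, l) = 77*l + 907*j (M(j, l) = 907*j + 77*l = 77*l + 907*j)
1/(M(-289, -68) + B(646)) = 1/((77*(-68) + 907*(-289)) + 646*(-665 + 646)) = 1/((-5236 - 262123) + 646*(-19)) = 1/(-267359 - 12274) = 1/(-279633) = -1/279633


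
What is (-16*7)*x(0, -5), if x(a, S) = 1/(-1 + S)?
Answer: 56/3 ≈ 18.667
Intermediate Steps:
(-16*7)*x(0, -5) = (-16*7)/(-1 - 5) = -112/(-6) = -112*(-1/6) = 56/3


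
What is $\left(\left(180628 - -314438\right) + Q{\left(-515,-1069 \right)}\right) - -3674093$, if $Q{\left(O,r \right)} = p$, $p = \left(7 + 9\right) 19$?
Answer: $4169463$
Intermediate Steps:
$p = 304$ ($p = 16 \cdot 19 = 304$)
$Q{\left(O,r \right)} = 304$
$\left(\left(180628 - -314438\right) + Q{\left(-515,-1069 \right)}\right) - -3674093 = \left(\left(180628 - -314438\right) + 304\right) - -3674093 = \left(\left(180628 + 314438\right) + 304\right) + 3674093 = \left(495066 + 304\right) + 3674093 = 495370 + 3674093 = 4169463$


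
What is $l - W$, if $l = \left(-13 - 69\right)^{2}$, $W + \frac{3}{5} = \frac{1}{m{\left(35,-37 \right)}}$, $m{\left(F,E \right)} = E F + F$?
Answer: $\frac{8472997}{1260} \approx 6724.6$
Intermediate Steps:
$m{\left(F,E \right)} = F + E F$
$W = - \frac{757}{1260}$ ($W = - \frac{3}{5} + \frac{1}{35 \left(1 - 37\right)} = - \frac{3}{5} + \frac{1}{35 \left(-36\right)} = - \frac{3}{5} + \frac{1}{-1260} = - \frac{3}{5} - \frac{1}{1260} = - \frac{757}{1260} \approx -0.60079$)
$l = 6724$ ($l = \left(-82\right)^{2} = 6724$)
$l - W = 6724 - - \frac{757}{1260} = 6724 + \frac{757}{1260} = \frac{8472997}{1260}$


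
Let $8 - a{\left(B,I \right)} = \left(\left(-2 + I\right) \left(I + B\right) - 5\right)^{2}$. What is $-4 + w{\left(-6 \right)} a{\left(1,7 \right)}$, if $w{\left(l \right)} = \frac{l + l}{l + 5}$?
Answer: $-14608$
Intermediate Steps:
$w{\left(l \right)} = \frac{2 l}{5 + l}$
$a{\left(B,I \right)} = 8 - \left(-5 + \left(-2 + I\right) \left(B + I\right)\right)^{2}$ ($a{\left(B,I \right)} = 8 - \left(\left(-2 + I\right) \left(I + B\right) - 5\right)^{2} = 8 - \left(\left(-2 + I\right) \left(B + I\right) - 5\right)^{2} = 8 - \left(-5 + \left(-2 + I\right) \left(B + I\right)\right)^{2}$)
$-4 + w{\left(-6 \right)} a{\left(1,7 \right)} = -4 + 2 \left(-6\right) \frac{1}{5 - 6} \left(8 - \left(5 - 7^{2} + 2 \cdot 1 + 2 \cdot 7 - 1 \cdot 7\right)^{2}\right) = -4 + 2 \left(-6\right) \frac{1}{-1} \left(8 - \left(5 - 49 + 2 + 14 - 7\right)^{2}\right) = -4 + 2 \left(-6\right) \left(-1\right) \left(8 - \left(5 - 49 + 2 + 14 - 7\right)^{2}\right) = -4 + 12 \left(8 - \left(-35\right)^{2}\right) = -4 + 12 \left(8 - 1225\right) = -4 + 12 \left(-1217\right) = -4 - 14604 = -14608$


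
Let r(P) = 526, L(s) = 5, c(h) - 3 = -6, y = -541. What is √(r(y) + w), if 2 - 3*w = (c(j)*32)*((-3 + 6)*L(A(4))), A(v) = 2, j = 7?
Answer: 2*√2265/3 ≈ 31.728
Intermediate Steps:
c(h) = -3 (c(h) = 3 - 6 = -3)
w = 1442/3 (w = ⅔ - (-3*32)*(-3 + 6)*5/3 = ⅔ - (-32)*3*5 = ⅔ - (-32)*15 = ⅔ - ⅓*(-1440) = ⅔ + 480 = 1442/3 ≈ 480.67)
√(r(y) + w) = √(526 + 1442/3) = √(3020/3) = 2*√2265/3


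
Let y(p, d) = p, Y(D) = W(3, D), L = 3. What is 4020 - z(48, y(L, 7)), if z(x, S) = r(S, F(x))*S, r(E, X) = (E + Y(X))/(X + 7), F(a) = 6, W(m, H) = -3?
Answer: 4020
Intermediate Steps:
Y(D) = -3
r(E, X) = (-3 + E)/(7 + X) (r(E, X) = (E - 3)/(X + 7) = (-3 + E)/(7 + X))
z(x, S) = S*(-3/13 + S/13) (z(x, S) = ((-3 + S)/(7 + 6))*S = ((-3 + S)/13)*S = (-3/13 + S/13)*S = S*(-3/13 + S/13))
4020 - z(48, y(L, 7)) = 4020 - 3*(-3 + 3)/13 = 4020 - 3*0/13 = 4020 - 1*0 = 4020 + 0 = 4020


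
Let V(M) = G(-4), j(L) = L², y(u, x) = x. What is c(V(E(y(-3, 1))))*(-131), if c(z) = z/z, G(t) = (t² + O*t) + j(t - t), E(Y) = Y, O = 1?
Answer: -131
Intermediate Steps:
G(t) = t + t² (G(t) = (t² + 1*t) + (t - t)² = (t² + t) + 0² = (t + t²) + 0 = t + t²)
V(M) = 12 (V(M) = -4*(1 - 4) = -4*(-3) = 12)
c(z) = 1
c(V(E(y(-3, 1))))*(-131) = 1*(-131) = -131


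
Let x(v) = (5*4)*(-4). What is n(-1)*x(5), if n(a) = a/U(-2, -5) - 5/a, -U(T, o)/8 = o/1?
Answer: -398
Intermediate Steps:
U(T, o) = -8*o (U(T, o) = -8*o/1 = -8*o)
x(v) = -80 (x(v) = 20*(-4) = -80)
n(a) = -5/a + a/40 (n(a) = a/((-8*(-5))) - 5/a = a/40 - 5/a = -5/a + a/40)
n(-1)*x(5) = (-5/(-1) + (1/40)*(-1))*(-80) = (-5*(-1) - 1/40)*(-80) = (5 - 1/40)*(-80) = (199/40)*(-80) = -398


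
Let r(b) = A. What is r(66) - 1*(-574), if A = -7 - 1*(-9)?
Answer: 576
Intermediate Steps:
A = 2 (A = -7 + 9 = 2)
r(b) = 2
r(66) - 1*(-574) = 2 - 1*(-574) = 2 + 574 = 576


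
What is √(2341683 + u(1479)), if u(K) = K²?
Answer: 6*√125809 ≈ 2128.2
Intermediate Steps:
√(2341683 + u(1479)) = √(2341683 + 1479²) = √(2341683 + 2187441) = √4529124 = 6*√125809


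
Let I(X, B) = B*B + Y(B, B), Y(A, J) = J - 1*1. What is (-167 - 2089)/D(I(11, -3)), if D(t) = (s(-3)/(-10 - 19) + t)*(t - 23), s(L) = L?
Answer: 2726/111 ≈ 24.559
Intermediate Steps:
Y(A, J) = -1 + J (Y(A, J) = J - 1 = -1 + J)
I(X, B) = -1 + B + B² (I(X, B) = B*B + (-1 + B) = B² + (-1 + B) = -1 + B + B²)
D(t) = (-23 + t)*(3/29 + t) (D(t) = (-3/(-10 - 19) + t)*(t - 23) = (-3/(-29) + t)*(-23 + t) = (-3*(-1/29) + t)*(-23 + t) = (3/29 + t)*(-23 + t) = (-23 + t)*(3/29 + t))
(-167 - 2089)/D(I(11, -3)) = (-167 - 2089)/(-69/29 + (-1 - 3 + (-3)²)² - 664*(-1 - 3 + (-3)²)/29) = -2256/(-69/29 + (-1 - 3 + 9)² - 664*(-1 - 3 + 9)/29) = -2256/(-69/29 + 5² - 664/29*5) = -2256/(-69/29 + 25 - 3320/29) = -2256/(-2664/29) = -2256*(-29/2664) = 2726/111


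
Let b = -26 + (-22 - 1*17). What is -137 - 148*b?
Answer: 9483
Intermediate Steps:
b = -65 (b = -26 + (-22 - 17) = -26 - 39 = -65)
-137 - 148*b = -137 - 148*(-65) = -137 + 9620 = 9483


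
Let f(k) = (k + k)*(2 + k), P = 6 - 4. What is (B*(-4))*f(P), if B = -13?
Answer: 832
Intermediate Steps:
P = 2
f(k) = 2*k*(2 + k) (f(k) = (2*k)*(2 + k) = 2*k*(2 + k))
(B*(-4))*f(P) = (-13*(-4))*(2*2*(2 + 2)) = 52*(2*2*4) = 52*16 = 832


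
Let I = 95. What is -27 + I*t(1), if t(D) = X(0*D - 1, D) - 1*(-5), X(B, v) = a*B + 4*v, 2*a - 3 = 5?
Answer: 448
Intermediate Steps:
a = 4 (a = 3/2 + (½)*5 = 3/2 + 5/2 = 4)
X(B, v) = 4*B + 4*v
t(D) = 1 + 4*D (t(D) = (4*(0*D - 1) + 4*D) - 1*(-5) = (4*(0 - 1) + 4*D) + 5 = (4*(-1) + 4*D) + 5 = (-4 + 4*D) + 5 = 1 + 4*D)
-27 + I*t(1) = -27 + 95*(1 + 4*1) = -27 + 95*(1 + 4) = -27 + 95*5 = -27 + 475 = 448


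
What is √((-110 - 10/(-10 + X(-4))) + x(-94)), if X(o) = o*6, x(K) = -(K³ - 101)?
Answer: 2*√60009065/17 ≈ 911.36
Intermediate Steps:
x(K) = 101 - K³ (x(K) = -(-101 + K³) = 101 - K³)
X(o) = 6*o
√((-110 - 10/(-10 + X(-4))) + x(-94)) = √((-110 - 10/(-10 + 6*(-4))) + (101 - 1*(-94)³)) = √((-110 - 10/(-10 - 24)) + (101 - 1*(-830584))) = √((-110 - 10/(-34)) + (101 + 830584)) = √((-110 - 10*(-1/34)) + 830685) = √((-110 + 5/17) + 830685) = √(-1865/17 + 830685) = √(14119780/17) = 2*√60009065/17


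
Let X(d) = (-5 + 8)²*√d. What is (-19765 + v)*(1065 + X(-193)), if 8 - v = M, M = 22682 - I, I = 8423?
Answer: -36227040 - 306144*I*√193 ≈ -3.6227e+7 - 4.2531e+6*I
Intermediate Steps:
M = 14259 (M = 22682 - 1*8423 = 22682 - 8423 = 14259)
v = -14251 (v = 8 - 1*14259 = 8 - 14259 = -14251)
X(d) = 9*√d (X(d) = 3²*√d = 9*√d)
(-19765 + v)*(1065 + X(-193)) = (-19765 - 14251)*(1065 + 9*√(-193)) = -34016*(1065 + 9*(I*√193)) = -34016*(1065 + 9*I*√193) = -36227040 - 306144*I*√193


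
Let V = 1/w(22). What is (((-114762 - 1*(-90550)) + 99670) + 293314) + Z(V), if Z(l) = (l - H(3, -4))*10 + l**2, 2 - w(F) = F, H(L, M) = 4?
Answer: 147492601/400 ≈ 3.6873e+5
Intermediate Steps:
w(F) = 2 - F
V = -1/20 (V = 1/(2 - 1*22) = 1/(2 - 22) = 1/(-20) = -1/20 ≈ -0.050000)
Z(l) = -40 + l**2 + 10*l (Z(l) = (l - 1*4)*10 + l**2 = (l - 4)*10 + l**2 = (-4 + l)*10 + l**2 = (-40 + 10*l) + l**2 = -40 + l**2 + 10*l)
(((-114762 - 1*(-90550)) + 99670) + 293314) + Z(V) = (((-114762 - 1*(-90550)) + 99670) + 293314) + (-40 + (-1/20)**2 + 10*(-1/20)) = (((-114762 + 90550) + 99670) + 293314) + (-40 + 1/400 - 1/2) = ((-24212 + 99670) + 293314) - 16199/400 = (75458 + 293314) - 16199/400 = 368772 - 16199/400 = 147492601/400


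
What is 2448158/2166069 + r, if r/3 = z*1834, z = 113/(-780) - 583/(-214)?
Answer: 427639561163947/30130019790 ≈ 14193.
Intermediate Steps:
z = 215279/83460 (z = 113*(-1/780) - 583*(-1/214) = -113/780 + 583/214 = 215279/83460 ≈ 2.5794)
r = 197410843/13910 (r = 3*((215279/83460)*1834) = 3*(197410843/41730) = 197410843/13910 ≈ 14192.)
2448158/2166069 + r = 2448158/2166069 + 197410843/13910 = 427639561163947/30130019790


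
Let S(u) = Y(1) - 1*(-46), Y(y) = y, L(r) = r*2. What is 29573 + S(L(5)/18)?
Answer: 29620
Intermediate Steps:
L(r) = 2*r
S(u) = 47 (S(u) = 1 - 1*(-46) = 1 + 46 = 47)
29573 + S(L(5)/18) = 29573 + 47 = 29620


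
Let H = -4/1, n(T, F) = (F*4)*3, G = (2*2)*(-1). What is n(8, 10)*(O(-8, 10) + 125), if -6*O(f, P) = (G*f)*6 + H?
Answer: 11240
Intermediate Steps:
G = -4 (G = 4*(-1) = -4)
n(T, F) = 12*F (n(T, F) = (4*F)*3 = 12*F)
H = -4 (H = -4*1 = -4)
O(f, P) = ⅔ + 4*f (O(f, P) = -(-4*f*6 - 4)/6 = -(-24*f - 4)/6 = -(-4 - 24*f)/6 = ⅔ + 4*f)
n(8, 10)*(O(-8, 10) + 125) = (12*10)*((⅔ + 4*(-8)) + 125) = 120*((⅔ - 32) + 125) = 120*(-94/3 + 125) = 120*(281/3) = 11240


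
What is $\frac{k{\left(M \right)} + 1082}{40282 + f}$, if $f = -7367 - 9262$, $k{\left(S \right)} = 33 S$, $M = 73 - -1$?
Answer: $\frac{3524}{23653} \approx 0.14899$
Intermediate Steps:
$M = 74$ ($M = 73 + 1 = 74$)
$f = -16629$ ($f = -7367 - 9262 = -16629$)
$\frac{k{\left(M \right)} + 1082}{40282 + f} = \frac{33 \cdot 74 + 1082}{40282 - 16629} = \frac{2442 + 1082}{23653} = 3524 \cdot \frac{1}{23653} = \frac{3524}{23653}$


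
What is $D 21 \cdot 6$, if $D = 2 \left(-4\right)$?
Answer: $-1008$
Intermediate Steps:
$D = -8$
$D 21 \cdot 6 = \left(-8\right) 21 \cdot 6 = \left(-168\right) 6 = -1008$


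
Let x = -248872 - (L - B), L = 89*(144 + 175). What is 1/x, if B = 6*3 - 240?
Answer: -1/277485 ≈ -3.6038e-6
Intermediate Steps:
B = -222 (B = 18 - 240 = -222)
L = 28391 (L = 89*319 = 28391)
x = -277485 (x = -248872 - (28391 - 1*(-222)) = -248872 - (28391 + 222) = -248872 - 1*28613 = -248872 - 28613 = -277485)
1/x = 1/(-277485) = -1/277485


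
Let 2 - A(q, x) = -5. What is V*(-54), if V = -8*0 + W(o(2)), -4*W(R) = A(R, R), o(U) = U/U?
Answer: 189/2 ≈ 94.500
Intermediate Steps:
o(U) = 1
A(q, x) = 7 (A(q, x) = 2 - 1*(-5) = 2 + 5 = 7)
W(R) = -7/4 (W(R) = -¼*7 = -7/4)
V = -7/4 (V = -8*0 - 7/4 = 0 - 7/4 = -7/4 ≈ -1.7500)
V*(-54) = -7/4*(-54) = 189/2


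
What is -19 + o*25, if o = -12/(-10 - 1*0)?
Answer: 11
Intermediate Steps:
o = 6/5 (o = -12/(-10 + 0) = -12/(-10) = -12*(-⅒) = 6/5 ≈ 1.2000)
-19 + o*25 = -19 + (6/5)*25 = -19 + 30 = 11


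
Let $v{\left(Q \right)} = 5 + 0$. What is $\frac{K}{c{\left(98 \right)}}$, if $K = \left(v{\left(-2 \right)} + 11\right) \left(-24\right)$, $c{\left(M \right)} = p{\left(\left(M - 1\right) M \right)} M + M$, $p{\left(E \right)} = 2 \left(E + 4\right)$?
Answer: $- \frac{192}{932029} \approx -0.000206$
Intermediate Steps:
$v{\left(Q \right)} = 5$
$p{\left(E \right)} = 8 + 2 E$ ($p{\left(E \right)} = 2 \left(4 + E\right) = 8 + 2 E$)
$c{\left(M \right)} = M + M \left(8 + 2 M \left(-1 + M\right)\right)$ ($c{\left(M \right)} = \left(8 + 2 \left(M - 1\right) M\right) M + M = \left(8 + 2 \left(-1 + M\right) M\right) M + M = \left(8 + 2 M \left(-1 + M\right)\right) M + M = M \left(8 + 2 M \left(-1 + M\right)\right) + M = M + M \left(8 + 2 M \left(-1 + M\right)\right)$)
$K = -384$ ($K = \left(5 + 11\right) \left(-24\right) = 16 \left(-24\right) = -384$)
$\frac{K}{c{\left(98 \right)}} = - \frac{384}{98 \left(9 + 2 \cdot 98 \left(-1 + 98\right)\right)} = - \frac{384}{98 \left(9 + 2 \cdot 98 \cdot 97\right)} = - \frac{384}{98 \left(9 + 19012\right)} = - \frac{384}{98 \cdot 19021} = - \frac{384}{1864058} = \left(-384\right) \frac{1}{1864058} = - \frac{192}{932029}$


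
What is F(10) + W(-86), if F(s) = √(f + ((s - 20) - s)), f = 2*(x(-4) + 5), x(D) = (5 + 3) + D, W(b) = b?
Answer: -86 + I*√2 ≈ -86.0 + 1.4142*I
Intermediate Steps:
x(D) = 8 + D
f = 18 (f = 2*((8 - 4) + 5) = 2*(4 + 5) = 2*9 = 18)
F(s) = I*√2 (F(s) = √(18 + ((s - 20) - s)) = √(18 + ((-20 + s) - s)) = √(18 - 20) = √(-2) = I*√2)
F(10) + W(-86) = I*√2 - 86 = -86 + I*√2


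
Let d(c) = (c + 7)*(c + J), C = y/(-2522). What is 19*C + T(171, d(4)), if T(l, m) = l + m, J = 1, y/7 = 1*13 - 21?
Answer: 285518/1261 ≈ 226.42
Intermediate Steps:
y = -56 (y = 7*(1*13 - 21) = 7*(13 - 21) = 7*(-8) = -56)
C = 28/1261 (C = -56/(-2522) = -56*(-1/2522) = 28/1261 ≈ 0.022205)
d(c) = (1 + c)*(7 + c) (d(c) = (c + 7)*(c + 1) = (7 + c)*(1 + c) = (1 + c)*(7 + c))
19*C + T(171, d(4)) = 19*(28/1261) + (171 + (7 + 4**2 + 8*4)) = 532/1261 + (171 + (7 + 16 + 32)) = 532/1261 + (171 + 55) = 532/1261 + 226 = 285518/1261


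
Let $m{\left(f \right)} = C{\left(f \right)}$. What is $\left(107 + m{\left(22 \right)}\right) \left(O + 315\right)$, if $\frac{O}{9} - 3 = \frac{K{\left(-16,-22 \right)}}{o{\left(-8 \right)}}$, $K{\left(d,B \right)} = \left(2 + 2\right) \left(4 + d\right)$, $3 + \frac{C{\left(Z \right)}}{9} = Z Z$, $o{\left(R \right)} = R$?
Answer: $1756656$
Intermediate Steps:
$C{\left(Z \right)} = -27 + 9 Z^{2}$ ($C{\left(Z \right)} = -27 + 9 Z Z = -27 + 9 Z^{2}$)
$K{\left(d,B \right)} = 16 + 4 d$ ($K{\left(d,B \right)} = 4 \left(4 + d\right) = 16 + 4 d$)
$m{\left(f \right)} = -27 + 9 f^{2}$
$O = 81$ ($O = 27 + 9 \frac{16 + 4 \left(-16\right)}{-8} = 27 + 9 \left(16 - 64\right) \left(- \frac{1}{8}\right) = 27 + 9 \left(\left(-48\right) \left(- \frac{1}{8}\right)\right) = 27 + 9 \cdot 6 = 27 + 54 = 81$)
$\left(107 + m{\left(22 \right)}\right) \left(O + 315\right) = \left(107 - \left(27 - 9 \cdot 22^{2}\right)\right) \left(81 + 315\right) = \left(107 + \left(-27 + 9 \cdot 484\right)\right) 396 = \left(107 + \left(-27 + 4356\right)\right) 396 = \left(107 + 4329\right) 396 = 4436 \cdot 396 = 1756656$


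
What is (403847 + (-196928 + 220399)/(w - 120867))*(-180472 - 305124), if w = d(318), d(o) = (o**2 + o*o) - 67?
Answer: -7973107173684342/40657 ≈ -1.9611e+11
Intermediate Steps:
d(o) = -67 + 2*o**2 (d(o) = (o**2 + o**2) - 67 = 2*o**2 - 67 = -67 + 2*o**2)
w = 202181 (w = -67 + 2*318**2 = -67 + 2*101124 = -67 + 202248 = 202181)
(403847 + (-196928 + 220399)/(w - 120867))*(-180472 - 305124) = (403847 + (-196928 + 220399)/(202181 - 120867))*(-180472 - 305124) = (403847 + 23471/81314)*(-485596) = (32838438429/81314)*(-485596) = -7973107173684342/40657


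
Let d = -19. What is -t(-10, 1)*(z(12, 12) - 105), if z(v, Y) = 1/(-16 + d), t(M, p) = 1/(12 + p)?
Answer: 3676/455 ≈ 8.0791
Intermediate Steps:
z(v, Y) = -1/35 (z(v, Y) = 1/(-16 - 19) = 1/(-35) = -1/35)
-t(-10, 1)*(z(12, 12) - 105) = -(-1/35 - 105)/(12 + 1) = -(-3676)/(13*35) = -1*(-3676/455) = 3676/455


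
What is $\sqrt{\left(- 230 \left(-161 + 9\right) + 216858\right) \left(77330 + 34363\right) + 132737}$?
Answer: $\sqrt{28126440611} \approx 1.6771 \cdot 10^{5}$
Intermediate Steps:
$\sqrt{\left(- 230 \left(-161 + 9\right) + 216858\right) \left(77330 + 34363\right) + 132737} = \sqrt{\left(\left(-230\right) \left(-152\right) + 216858\right) 111693 + 132737} = \sqrt{\left(34960 + 216858\right) 111693 + 132737} = \sqrt{251818 \cdot 111693 + 132737} = \sqrt{28126307874 + 132737} = \sqrt{28126440611}$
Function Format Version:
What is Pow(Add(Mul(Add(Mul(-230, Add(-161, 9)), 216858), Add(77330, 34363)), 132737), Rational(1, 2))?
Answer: Pow(28126440611, Rational(1, 2)) ≈ 1.6771e+5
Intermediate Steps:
Pow(Add(Mul(Add(Mul(-230, Add(-161, 9)), 216858), Add(77330, 34363)), 132737), Rational(1, 2)) = Pow(Add(Mul(Add(Mul(-230, -152), 216858), 111693), 132737), Rational(1, 2)) = Pow(Add(Mul(Add(34960, 216858), 111693), 132737), Rational(1, 2)) = Pow(Add(Mul(251818, 111693), 132737), Rational(1, 2)) = Pow(Add(28126307874, 132737), Rational(1, 2)) = Pow(28126440611, Rational(1, 2))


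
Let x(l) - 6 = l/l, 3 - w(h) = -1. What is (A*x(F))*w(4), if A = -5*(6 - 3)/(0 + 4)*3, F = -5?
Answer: -315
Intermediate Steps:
w(h) = 4 (w(h) = 3 - 1*(-1) = 3 + 1 = 4)
x(l) = 7 (x(l) = 6 + l/l = 6 + 1 = 7)
A = -45/4 (A = -15/4*3 = -45/4 ≈ -11.250)
(A*x(F))*w(4) = -45/4*7*4 = -315/4*4 = -315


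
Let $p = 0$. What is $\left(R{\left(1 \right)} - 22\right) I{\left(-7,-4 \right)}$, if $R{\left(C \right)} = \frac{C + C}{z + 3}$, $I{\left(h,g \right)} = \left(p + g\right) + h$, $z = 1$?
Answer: $\frac{473}{2} \approx 236.5$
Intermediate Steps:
$I{\left(h,g \right)} = g + h$ ($I{\left(h,g \right)} = \left(0 + g\right) + h = g + h$)
$R{\left(C \right)} = \frac{C}{2}$ ($R{\left(C \right)} = \frac{C + C}{1 + 3} = \frac{2 C}{4} = 2 C \frac{1}{4} = \frac{C}{2}$)
$\left(R{\left(1 \right)} - 22\right) I{\left(-7,-4 \right)} = \left(\frac{1}{2} \cdot 1 - 22\right) \left(-4 - 7\right) = \left(\frac{1}{2} - 22\right) \left(-11\right) = \left(- \frac{43}{2}\right) \left(-11\right) = \frac{473}{2}$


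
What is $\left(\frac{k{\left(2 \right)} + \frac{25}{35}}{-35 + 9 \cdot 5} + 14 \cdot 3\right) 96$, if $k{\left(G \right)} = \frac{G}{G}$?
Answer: $\frac{141696}{35} \approx 4048.5$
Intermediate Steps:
$k{\left(G \right)} = 1$
$\left(\frac{k{\left(2 \right)} + \frac{25}{35}}{-35 + 9 \cdot 5} + 14 \cdot 3\right) 96 = \left(\frac{1 + \frac{25}{35}}{-35 + 9 \cdot 5} + 14 \cdot 3\right) 96 = \left(\frac{1 + 25 \cdot \frac{1}{35}}{-35 + 45} + 42\right) 96 = \left(\frac{1 + \frac{5}{7}}{10} + 42\right) 96 = \left(\frac{12}{7} \cdot \frac{1}{10} + 42\right) 96 = \left(\frac{6}{35} + 42\right) 96 = \frac{1476}{35} \cdot 96 = \frac{141696}{35}$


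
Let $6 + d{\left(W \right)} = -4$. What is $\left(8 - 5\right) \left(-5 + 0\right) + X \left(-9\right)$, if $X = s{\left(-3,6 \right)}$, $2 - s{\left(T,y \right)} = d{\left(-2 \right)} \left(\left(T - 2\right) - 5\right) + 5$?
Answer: $912$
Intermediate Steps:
$d{\left(W \right)} = -10$ ($d{\left(W \right)} = -6 - 4 = -10$)
$s{\left(T,y \right)} = -73 + 10 T$ ($s{\left(T,y \right)} = 2 - \left(- 10 \left(\left(T - 2\right) - 5\right) + 5\right) = 2 - \left(- 10 \left(\left(-2 + T\right) - 5\right) + 5\right) = 2 - \left(- 10 \left(-7 + T\right) + 5\right) = 2 - \left(\left(70 - 10 T\right) + 5\right) = 2 - \left(75 - 10 T\right) = 2 + \left(-75 + 10 T\right) = -73 + 10 T$)
$X = -103$ ($X = -73 + 10 \left(-3\right) = -73 - 30 = -103$)
$\left(8 - 5\right) \left(-5 + 0\right) + X \left(-9\right) = \left(8 - 5\right) \left(-5 + 0\right) - -927 = 3 \left(-5\right) + 927 = -15 + 927 = 912$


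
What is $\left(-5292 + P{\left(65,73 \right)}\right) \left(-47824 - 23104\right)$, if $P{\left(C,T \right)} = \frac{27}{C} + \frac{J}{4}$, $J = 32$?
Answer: $\frac{1873770448}{5} \approx 3.7475 \cdot 10^{8}$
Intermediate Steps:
$P{\left(C,T \right)} = 8 + \frac{27}{C}$ ($P{\left(C,T \right)} = \frac{27}{C} + \frac{32}{4} = \frac{27}{C} + 32 \cdot \frac{1}{4} = \frac{27}{C} + 8 = 8 + \frac{27}{C}$)
$\left(-5292 + P{\left(65,73 \right)}\right) \left(-47824 - 23104\right) = \left(-5292 + \left(8 + \frac{27}{65}\right)\right) \left(-47824 - 23104\right) = \left(-5292 + \left(8 + 27 \cdot \frac{1}{65}\right)\right) \left(-70928\right) = \left(-5292 + \left(8 + \frac{27}{65}\right)\right) \left(-70928\right) = \left(-5292 + \frac{547}{65}\right) \left(-70928\right) = \left(- \frac{343433}{65}\right) \left(-70928\right) = \frac{1873770448}{5}$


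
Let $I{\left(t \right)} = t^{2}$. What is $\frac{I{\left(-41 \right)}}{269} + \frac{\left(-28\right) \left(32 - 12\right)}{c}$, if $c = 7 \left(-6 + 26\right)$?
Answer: $\frac{605}{269} \approx 2.2491$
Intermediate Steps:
$c = 140$ ($c = 7 \cdot 20 = 140$)
$\frac{I{\left(-41 \right)}}{269} + \frac{\left(-28\right) \left(32 - 12\right)}{c} = \frac{\left(-41\right)^{2}}{269} + \frac{\left(-28\right) \left(32 - 12\right)}{140} = 1681 \cdot \frac{1}{269} + \left(-28\right) 20 \cdot \frac{1}{140} = \frac{1681}{269} - 4 = \frac{605}{269}$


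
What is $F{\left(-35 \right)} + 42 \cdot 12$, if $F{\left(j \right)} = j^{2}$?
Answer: $1729$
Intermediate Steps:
$F{\left(-35 \right)} + 42 \cdot 12 = \left(-35\right)^{2} + 42 \cdot 12 = 1225 + 504 = 1729$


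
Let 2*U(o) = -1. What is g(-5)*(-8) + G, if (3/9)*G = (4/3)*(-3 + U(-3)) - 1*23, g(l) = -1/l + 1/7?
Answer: -3001/35 ≈ -85.743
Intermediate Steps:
U(o) = -1/2 (U(o) = (1/2)*(-1) = -1/2)
g(l) = 1/7 - 1/l (g(l) = -1/l + 1*(1/7) = -1/l + 1/7 = 1/7 - 1/l)
G = -83 (G = 3*((4/3)*(-3 - 1/2) - 1*23) = 3*((4*(1/3))*(-7/2) - 23) = 3*((4/3)*(-7/2) - 23) = 3*(-14/3 - 23) = 3*(-83/3) = -83)
g(-5)*(-8) + G = ((1/7)*(-7 - 5)/(-5))*(-8) - 83 = ((1/7)*(-1/5)*(-12))*(-8) - 83 = (12/35)*(-8) - 83 = -96/35 - 83 = -3001/35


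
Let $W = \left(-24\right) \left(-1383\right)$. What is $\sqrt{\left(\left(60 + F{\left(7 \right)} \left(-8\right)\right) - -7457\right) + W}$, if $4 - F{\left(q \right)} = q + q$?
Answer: $\sqrt{40789} \approx 201.96$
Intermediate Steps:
$F{\left(q \right)} = 4 - 2 q$ ($F{\left(q \right)} = 4 - \left(q + q\right) = 4 - 2 q$)
$W = 33192$
$\sqrt{\left(\left(60 + F{\left(7 \right)} \left(-8\right)\right) - -7457\right) + W} = \sqrt{\left(\left(60 + \left(4 - 14\right) \left(-8\right)\right) - -7457\right) + 33192} = \sqrt{\left(\left(60 + \left(4 - 14\right) \left(-8\right)\right) + 7457\right) + 33192} = \sqrt{\left(\left(60 - -80\right) + 7457\right) + 33192} = \sqrt{\left(\left(60 + 80\right) + 7457\right) + 33192} = \sqrt{\left(140 + 7457\right) + 33192} = \sqrt{7597 + 33192} = \sqrt{40789}$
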